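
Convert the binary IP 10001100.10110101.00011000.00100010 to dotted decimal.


10001100 = 140
10110101 = 181
00011000 = 24
00100010 = 34
IP: 140.181.24.34


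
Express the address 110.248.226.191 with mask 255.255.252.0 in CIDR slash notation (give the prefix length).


Binary: 11111111.11111111.11111100.00000000
Count leading 1s
Prefix: /22


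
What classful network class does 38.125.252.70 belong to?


First octet: 38
Binary: 00100110
0xxxxxxx -> Class A (1-126)
Class A, default mask 255.0.0.0 (/8)


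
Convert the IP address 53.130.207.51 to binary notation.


53 = 00110101
130 = 10000010
207 = 11001111
51 = 00110011
Binary: 00110101.10000010.11001111.00110011


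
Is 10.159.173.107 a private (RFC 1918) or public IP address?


RFC 1918 private ranges:
  10.0.0.0/8 (10.0.0.0 - 10.255.255.255)
  172.16.0.0/12 (172.16.0.0 - 172.31.255.255)
  192.168.0.0/16 (192.168.0.0 - 192.168.255.255)
Private (in 10.0.0.0/8)


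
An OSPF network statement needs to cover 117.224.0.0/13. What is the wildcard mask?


Subnet mask: 255.248.0.0
Wildcard = 255.255.255.255 - subnet mask
255 - 255 = 0
255 - 248 = 7
255 - 0 = 255
255 - 0 = 255
Wildcard: 0.7.255.255


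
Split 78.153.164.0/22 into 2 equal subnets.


New prefix = 22 + 1 = 23
Each subnet has 512 addresses
  78.153.164.0/23
  78.153.166.0/23
Subnets: 78.153.164.0/23, 78.153.166.0/23


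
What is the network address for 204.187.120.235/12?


IP:   11001100.10111011.01111000.11101011
Mask: 11111111.11110000.00000000.00000000
AND operation:
Net:  11001100.10110000.00000000.00000000
Network: 204.176.0.0/12


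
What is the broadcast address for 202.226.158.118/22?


Network: 202.226.156.0/22
Host bits = 10
Set all host bits to 1:
Broadcast: 202.226.159.255


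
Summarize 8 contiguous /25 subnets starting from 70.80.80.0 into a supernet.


Original prefix: /25
Number of subnets: 8 = 2^3
New prefix = 25 - 3 = 22
Supernet: 70.80.80.0/22


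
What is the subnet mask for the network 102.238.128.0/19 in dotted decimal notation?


/19 means 19 network bits, 13 host bits
Binary: 11111111111111111110000000000000
Mask: 255.255.224.0


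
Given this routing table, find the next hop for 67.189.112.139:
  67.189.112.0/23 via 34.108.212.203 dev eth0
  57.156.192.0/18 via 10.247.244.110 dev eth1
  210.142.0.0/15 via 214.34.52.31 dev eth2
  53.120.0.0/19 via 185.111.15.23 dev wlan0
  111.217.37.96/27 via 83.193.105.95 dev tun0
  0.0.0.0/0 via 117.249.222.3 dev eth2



Longest prefix match for 67.189.112.139:
  /23 67.189.112.0: MATCH
  /18 57.156.192.0: no
  /15 210.142.0.0: no
  /19 53.120.0.0: no
  /27 111.217.37.96: no
  /0 0.0.0.0: MATCH
Selected: next-hop 34.108.212.203 via eth0 (matched /23)


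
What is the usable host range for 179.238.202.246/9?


Network: 179.128.0.0
Broadcast: 179.255.255.255
First usable = network + 1
Last usable = broadcast - 1
Range: 179.128.0.1 to 179.255.255.254


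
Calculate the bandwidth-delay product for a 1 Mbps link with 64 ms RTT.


BDP = bandwidth * RTT
= 1 Mbps * 64 ms
= 1 * 1e6 * 64 / 1000 bits
= 64000 bits
= 8000 bytes
= 7.8125 KB
BDP = 64000 bits (8000 bytes)


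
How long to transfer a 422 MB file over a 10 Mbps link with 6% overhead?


Effective throughput = 10 * (1 - 6/100) = 9.4 Mbps
File size in Mb = 422 * 8 = 3376 Mb
Time = 3376 / 9.4
Time = 359.1489 seconds


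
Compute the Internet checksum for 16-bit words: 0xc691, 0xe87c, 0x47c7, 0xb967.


Sum all words (with carry folding):
+ 0xc691 = 0xc691
+ 0xe87c = 0xaf0e
+ 0x47c7 = 0xf6d5
+ 0xb967 = 0xb03d
One's complement: ~0xb03d
Checksum = 0x4fc2


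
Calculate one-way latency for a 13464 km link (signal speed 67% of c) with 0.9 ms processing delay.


Speed = 0.67 * 3e5 km/s = 201000 km/s
Propagation delay = 13464 / 201000 = 0.067 s = 66.9851 ms
Processing delay = 0.9 ms
Total one-way latency = 67.8851 ms


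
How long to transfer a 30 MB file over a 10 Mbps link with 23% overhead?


Effective throughput = 10 * (1 - 23/100) = 7.7 Mbps
File size in Mb = 30 * 8 = 240 Mb
Time = 240 / 7.7
Time = 31.1688 seconds


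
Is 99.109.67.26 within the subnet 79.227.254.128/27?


Subnet network: 79.227.254.128
Test IP AND mask: 99.109.67.0
No, 99.109.67.26 is not in 79.227.254.128/27


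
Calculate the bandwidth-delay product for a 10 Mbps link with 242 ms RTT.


BDP = bandwidth * RTT
= 10 Mbps * 242 ms
= 10 * 1e6 * 242 / 1000 bits
= 2420000 bits
= 302500 bytes
= 295.4102 KB
BDP = 2420000 bits (302500 bytes)


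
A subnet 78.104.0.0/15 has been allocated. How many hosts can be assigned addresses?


Host bits = 32 - 15 = 17
Total addresses = 2^17 = 131072
Usable = total - 2 (network and broadcast)
Usable hosts: 131070


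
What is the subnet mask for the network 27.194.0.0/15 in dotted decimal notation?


/15 means 15 network bits, 17 host bits
Binary: 11111111111111100000000000000000
Mask: 255.254.0.0


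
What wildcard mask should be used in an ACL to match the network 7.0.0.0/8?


Subnet mask: 255.0.0.0
Wildcard = 255.255.255.255 - subnet mask
255 - 255 = 0
255 - 0 = 255
255 - 0 = 255
255 - 0 = 255
Wildcard: 0.255.255.255


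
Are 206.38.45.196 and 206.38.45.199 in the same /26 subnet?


Mask: 255.255.255.192
206.38.45.196 AND mask = 206.38.45.192
206.38.45.199 AND mask = 206.38.45.192
Yes, same subnet (206.38.45.192)


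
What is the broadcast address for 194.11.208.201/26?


Network: 194.11.208.192/26
Host bits = 6
Set all host bits to 1:
Broadcast: 194.11.208.255


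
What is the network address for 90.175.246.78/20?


IP:   01011010.10101111.11110110.01001110
Mask: 11111111.11111111.11110000.00000000
AND operation:
Net:  01011010.10101111.11110000.00000000
Network: 90.175.240.0/20


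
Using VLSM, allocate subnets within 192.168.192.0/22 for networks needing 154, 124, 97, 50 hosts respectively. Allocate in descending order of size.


154 hosts -> /24 (254 usable): 192.168.192.0/24
124 hosts -> /25 (126 usable): 192.168.193.0/25
97 hosts -> /25 (126 usable): 192.168.193.128/25
50 hosts -> /26 (62 usable): 192.168.194.0/26
Allocation: 192.168.192.0/24 (154 hosts, 254 usable); 192.168.193.0/25 (124 hosts, 126 usable); 192.168.193.128/25 (97 hosts, 126 usable); 192.168.194.0/26 (50 hosts, 62 usable)


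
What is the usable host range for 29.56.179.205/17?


Network: 29.56.128.0
Broadcast: 29.56.255.255
First usable = network + 1
Last usable = broadcast - 1
Range: 29.56.128.1 to 29.56.255.254


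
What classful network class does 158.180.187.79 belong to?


First octet: 158
Binary: 10011110
10xxxxxx -> Class B (128-191)
Class B, default mask 255.255.0.0 (/16)


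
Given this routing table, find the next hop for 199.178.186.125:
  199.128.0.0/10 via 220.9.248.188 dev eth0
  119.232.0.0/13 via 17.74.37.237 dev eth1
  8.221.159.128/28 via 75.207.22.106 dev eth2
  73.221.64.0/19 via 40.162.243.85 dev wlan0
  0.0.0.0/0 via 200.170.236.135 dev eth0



Longest prefix match for 199.178.186.125:
  /10 199.128.0.0: MATCH
  /13 119.232.0.0: no
  /28 8.221.159.128: no
  /19 73.221.64.0: no
  /0 0.0.0.0: MATCH
Selected: next-hop 220.9.248.188 via eth0 (matched /10)


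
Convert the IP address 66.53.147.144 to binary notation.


66 = 01000010
53 = 00110101
147 = 10010011
144 = 10010000
Binary: 01000010.00110101.10010011.10010000


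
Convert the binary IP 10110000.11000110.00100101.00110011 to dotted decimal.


10110000 = 176
11000110 = 198
00100101 = 37
00110011 = 51
IP: 176.198.37.51


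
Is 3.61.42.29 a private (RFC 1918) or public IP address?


RFC 1918 private ranges:
  10.0.0.0/8 (10.0.0.0 - 10.255.255.255)
  172.16.0.0/12 (172.16.0.0 - 172.31.255.255)
  192.168.0.0/16 (192.168.0.0 - 192.168.255.255)
Public (not in any RFC 1918 range)


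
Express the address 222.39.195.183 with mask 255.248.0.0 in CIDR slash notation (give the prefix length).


Binary: 11111111.11111000.00000000.00000000
Count leading 1s
Prefix: /13


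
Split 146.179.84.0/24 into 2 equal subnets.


New prefix = 24 + 1 = 25
Each subnet has 128 addresses
  146.179.84.0/25
  146.179.84.128/25
Subnets: 146.179.84.0/25, 146.179.84.128/25


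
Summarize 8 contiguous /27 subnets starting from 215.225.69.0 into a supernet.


Original prefix: /27
Number of subnets: 8 = 2^3
New prefix = 27 - 3 = 24
Supernet: 215.225.69.0/24


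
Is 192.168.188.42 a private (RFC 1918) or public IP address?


RFC 1918 private ranges:
  10.0.0.0/8 (10.0.0.0 - 10.255.255.255)
  172.16.0.0/12 (172.16.0.0 - 172.31.255.255)
  192.168.0.0/16 (192.168.0.0 - 192.168.255.255)
Private (in 192.168.0.0/16)


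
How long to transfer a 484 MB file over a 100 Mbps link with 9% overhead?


Effective throughput = 100 * (1 - 9/100) = 91 Mbps
File size in Mb = 484 * 8 = 3872 Mb
Time = 3872 / 91
Time = 42.5495 seconds


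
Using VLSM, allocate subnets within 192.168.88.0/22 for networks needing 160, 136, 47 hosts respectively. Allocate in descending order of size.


160 hosts -> /24 (254 usable): 192.168.88.0/24
136 hosts -> /24 (254 usable): 192.168.89.0/24
47 hosts -> /26 (62 usable): 192.168.90.0/26
Allocation: 192.168.88.0/24 (160 hosts, 254 usable); 192.168.89.0/24 (136 hosts, 254 usable); 192.168.90.0/26 (47 hosts, 62 usable)


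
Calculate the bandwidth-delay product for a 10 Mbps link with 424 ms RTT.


BDP = bandwidth * RTT
= 10 Mbps * 424 ms
= 10 * 1e6 * 424 / 1000 bits
= 4240000 bits
= 530000 bytes
= 517.5781 KB
BDP = 4240000 bits (530000 bytes)


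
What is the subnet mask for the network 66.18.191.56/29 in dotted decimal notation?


/29 means 29 network bits, 3 host bits
Binary: 11111111111111111111111111111000
Mask: 255.255.255.248


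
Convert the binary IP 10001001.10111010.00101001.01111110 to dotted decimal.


10001001 = 137
10111010 = 186
00101001 = 41
01111110 = 126
IP: 137.186.41.126


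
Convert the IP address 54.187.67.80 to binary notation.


54 = 00110110
187 = 10111011
67 = 01000011
80 = 01010000
Binary: 00110110.10111011.01000011.01010000


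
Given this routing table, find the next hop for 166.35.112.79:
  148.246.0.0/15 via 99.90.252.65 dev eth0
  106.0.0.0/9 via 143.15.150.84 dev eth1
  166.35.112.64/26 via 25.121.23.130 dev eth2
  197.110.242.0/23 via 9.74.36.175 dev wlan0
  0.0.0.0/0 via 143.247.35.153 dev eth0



Longest prefix match for 166.35.112.79:
  /15 148.246.0.0: no
  /9 106.0.0.0: no
  /26 166.35.112.64: MATCH
  /23 197.110.242.0: no
  /0 0.0.0.0: MATCH
Selected: next-hop 25.121.23.130 via eth2 (matched /26)


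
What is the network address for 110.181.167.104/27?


IP:   01101110.10110101.10100111.01101000
Mask: 11111111.11111111.11111111.11100000
AND operation:
Net:  01101110.10110101.10100111.01100000
Network: 110.181.167.96/27


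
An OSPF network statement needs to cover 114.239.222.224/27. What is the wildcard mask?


Subnet mask: 255.255.255.224
Wildcard = 255.255.255.255 - subnet mask
255 - 255 = 0
255 - 255 = 0
255 - 255 = 0
255 - 224 = 31
Wildcard: 0.0.0.31


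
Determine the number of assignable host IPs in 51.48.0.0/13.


Host bits = 32 - 13 = 19
Total addresses = 2^19 = 524288
Usable = total - 2 (network and broadcast)
Usable hosts: 524286


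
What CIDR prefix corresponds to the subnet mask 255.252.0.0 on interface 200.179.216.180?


Binary: 11111111.11111100.00000000.00000000
Count leading 1s
Prefix: /14


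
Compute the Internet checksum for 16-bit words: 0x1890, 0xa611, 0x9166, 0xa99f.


Sum all words (with carry folding):
+ 0x1890 = 0x1890
+ 0xa611 = 0xbea1
+ 0x9166 = 0x5008
+ 0xa99f = 0xf9a7
One's complement: ~0xf9a7
Checksum = 0x0658


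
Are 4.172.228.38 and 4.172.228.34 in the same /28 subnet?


Mask: 255.255.255.240
4.172.228.38 AND mask = 4.172.228.32
4.172.228.34 AND mask = 4.172.228.32
Yes, same subnet (4.172.228.32)


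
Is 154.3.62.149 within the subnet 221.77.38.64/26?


Subnet network: 221.77.38.64
Test IP AND mask: 154.3.62.128
No, 154.3.62.149 is not in 221.77.38.64/26


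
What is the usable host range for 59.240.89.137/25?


Network: 59.240.89.128
Broadcast: 59.240.89.255
First usable = network + 1
Last usable = broadcast - 1
Range: 59.240.89.129 to 59.240.89.254


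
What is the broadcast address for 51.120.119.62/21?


Network: 51.120.112.0/21
Host bits = 11
Set all host bits to 1:
Broadcast: 51.120.119.255


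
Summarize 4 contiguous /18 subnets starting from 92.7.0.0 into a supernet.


Original prefix: /18
Number of subnets: 4 = 2^2
New prefix = 18 - 2 = 16
Supernet: 92.7.0.0/16


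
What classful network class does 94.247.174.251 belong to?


First octet: 94
Binary: 01011110
0xxxxxxx -> Class A (1-126)
Class A, default mask 255.0.0.0 (/8)


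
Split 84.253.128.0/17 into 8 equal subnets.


New prefix = 17 + 3 = 20
Each subnet has 4096 addresses
  84.253.128.0/20
  84.253.144.0/20
  84.253.160.0/20
  84.253.176.0/20
  84.253.192.0/20
  84.253.208.0/20
  84.253.224.0/20
  84.253.240.0/20
Subnets: 84.253.128.0/20, 84.253.144.0/20, 84.253.160.0/20, 84.253.176.0/20, 84.253.192.0/20, 84.253.208.0/20, 84.253.224.0/20, 84.253.240.0/20


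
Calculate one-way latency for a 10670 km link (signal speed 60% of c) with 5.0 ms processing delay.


Speed = 0.6 * 3e5 km/s = 180000 km/s
Propagation delay = 10670 / 180000 = 0.0593 s = 59.2778 ms
Processing delay = 5.0 ms
Total one-way latency = 64.2778 ms


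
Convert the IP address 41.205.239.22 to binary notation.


41 = 00101001
205 = 11001101
239 = 11101111
22 = 00010110
Binary: 00101001.11001101.11101111.00010110


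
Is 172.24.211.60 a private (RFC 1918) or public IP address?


RFC 1918 private ranges:
  10.0.0.0/8 (10.0.0.0 - 10.255.255.255)
  172.16.0.0/12 (172.16.0.0 - 172.31.255.255)
  192.168.0.0/16 (192.168.0.0 - 192.168.255.255)
Private (in 172.16.0.0/12)


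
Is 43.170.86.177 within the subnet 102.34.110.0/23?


Subnet network: 102.34.110.0
Test IP AND mask: 43.170.86.0
No, 43.170.86.177 is not in 102.34.110.0/23


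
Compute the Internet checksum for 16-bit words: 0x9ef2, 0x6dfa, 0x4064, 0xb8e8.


Sum all words (with carry folding):
+ 0x9ef2 = 0x9ef2
+ 0x6dfa = 0x0ced
+ 0x4064 = 0x4d51
+ 0xb8e8 = 0x063a
One's complement: ~0x063a
Checksum = 0xf9c5


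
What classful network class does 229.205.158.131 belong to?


First octet: 229
Binary: 11100101
1110xxxx -> Class D (224-239)
Class D (multicast), default mask N/A


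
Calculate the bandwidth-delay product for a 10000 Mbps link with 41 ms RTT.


BDP = bandwidth * RTT
= 10000 Mbps * 41 ms
= 10000 * 1e6 * 41 / 1000 bits
= 410000000 bits
= 51250000 bytes
= 50048.8281 KB
BDP = 410000000 bits (51250000 bytes)


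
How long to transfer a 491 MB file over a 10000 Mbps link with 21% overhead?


Effective throughput = 10000 * (1 - 21/100) = 7900 Mbps
File size in Mb = 491 * 8 = 3928 Mb
Time = 3928 / 7900
Time = 0.4972 seconds


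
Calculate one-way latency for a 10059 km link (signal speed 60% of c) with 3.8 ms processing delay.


Speed = 0.6 * 3e5 km/s = 180000 km/s
Propagation delay = 10059 / 180000 = 0.0559 s = 55.8833 ms
Processing delay = 3.8 ms
Total one-way latency = 59.6833 ms


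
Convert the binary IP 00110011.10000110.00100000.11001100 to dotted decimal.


00110011 = 51
10000110 = 134
00100000 = 32
11001100 = 204
IP: 51.134.32.204


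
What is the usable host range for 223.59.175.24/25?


Network: 223.59.175.0
Broadcast: 223.59.175.127
First usable = network + 1
Last usable = broadcast - 1
Range: 223.59.175.1 to 223.59.175.126


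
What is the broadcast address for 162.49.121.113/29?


Network: 162.49.121.112/29
Host bits = 3
Set all host bits to 1:
Broadcast: 162.49.121.119


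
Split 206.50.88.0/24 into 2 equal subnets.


New prefix = 24 + 1 = 25
Each subnet has 128 addresses
  206.50.88.0/25
  206.50.88.128/25
Subnets: 206.50.88.0/25, 206.50.88.128/25


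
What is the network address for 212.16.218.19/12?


IP:   11010100.00010000.11011010.00010011
Mask: 11111111.11110000.00000000.00000000
AND operation:
Net:  11010100.00010000.00000000.00000000
Network: 212.16.0.0/12


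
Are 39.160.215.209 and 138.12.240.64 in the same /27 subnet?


Mask: 255.255.255.224
39.160.215.209 AND mask = 39.160.215.192
138.12.240.64 AND mask = 138.12.240.64
No, different subnets (39.160.215.192 vs 138.12.240.64)


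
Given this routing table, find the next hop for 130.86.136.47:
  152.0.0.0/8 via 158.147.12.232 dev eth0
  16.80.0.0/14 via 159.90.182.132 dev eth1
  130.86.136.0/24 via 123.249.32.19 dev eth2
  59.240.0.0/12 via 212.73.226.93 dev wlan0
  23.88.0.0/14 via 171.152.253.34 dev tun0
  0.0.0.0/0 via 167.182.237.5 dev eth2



Longest prefix match for 130.86.136.47:
  /8 152.0.0.0: no
  /14 16.80.0.0: no
  /24 130.86.136.0: MATCH
  /12 59.240.0.0: no
  /14 23.88.0.0: no
  /0 0.0.0.0: MATCH
Selected: next-hop 123.249.32.19 via eth2 (matched /24)


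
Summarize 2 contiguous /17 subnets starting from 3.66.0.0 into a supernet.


Original prefix: /17
Number of subnets: 2 = 2^1
New prefix = 17 - 1 = 16
Supernet: 3.66.0.0/16


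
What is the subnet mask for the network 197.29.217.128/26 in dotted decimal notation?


/26 means 26 network bits, 6 host bits
Binary: 11111111111111111111111111000000
Mask: 255.255.255.192


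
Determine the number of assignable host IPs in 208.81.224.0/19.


Host bits = 32 - 19 = 13
Total addresses = 2^13 = 8192
Usable = total - 2 (network and broadcast)
Usable hosts: 8190


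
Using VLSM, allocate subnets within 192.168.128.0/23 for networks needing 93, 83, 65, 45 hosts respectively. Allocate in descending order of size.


93 hosts -> /25 (126 usable): 192.168.128.0/25
83 hosts -> /25 (126 usable): 192.168.128.128/25
65 hosts -> /25 (126 usable): 192.168.129.0/25
45 hosts -> /26 (62 usable): 192.168.129.128/26
Allocation: 192.168.128.0/25 (93 hosts, 126 usable); 192.168.128.128/25 (83 hosts, 126 usable); 192.168.129.0/25 (65 hosts, 126 usable); 192.168.129.128/26 (45 hosts, 62 usable)


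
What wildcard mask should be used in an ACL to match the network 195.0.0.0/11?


Subnet mask: 255.224.0.0
Wildcard = 255.255.255.255 - subnet mask
255 - 255 = 0
255 - 224 = 31
255 - 0 = 255
255 - 0 = 255
Wildcard: 0.31.255.255


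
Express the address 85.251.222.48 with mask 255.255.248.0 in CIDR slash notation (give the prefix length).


Binary: 11111111.11111111.11111000.00000000
Count leading 1s
Prefix: /21


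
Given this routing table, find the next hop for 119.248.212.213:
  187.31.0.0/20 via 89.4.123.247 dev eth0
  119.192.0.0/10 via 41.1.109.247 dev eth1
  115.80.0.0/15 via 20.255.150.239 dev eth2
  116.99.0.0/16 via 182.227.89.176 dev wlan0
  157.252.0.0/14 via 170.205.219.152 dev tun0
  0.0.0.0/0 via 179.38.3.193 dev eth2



Longest prefix match for 119.248.212.213:
  /20 187.31.0.0: no
  /10 119.192.0.0: MATCH
  /15 115.80.0.0: no
  /16 116.99.0.0: no
  /14 157.252.0.0: no
  /0 0.0.0.0: MATCH
Selected: next-hop 41.1.109.247 via eth1 (matched /10)


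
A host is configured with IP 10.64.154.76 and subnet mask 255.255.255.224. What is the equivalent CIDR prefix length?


Binary: 11111111.11111111.11111111.11100000
Count leading 1s
Prefix: /27


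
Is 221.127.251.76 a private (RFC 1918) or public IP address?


RFC 1918 private ranges:
  10.0.0.0/8 (10.0.0.0 - 10.255.255.255)
  172.16.0.0/12 (172.16.0.0 - 172.31.255.255)
  192.168.0.0/16 (192.168.0.0 - 192.168.255.255)
Public (not in any RFC 1918 range)


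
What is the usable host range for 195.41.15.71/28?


Network: 195.41.15.64
Broadcast: 195.41.15.79
First usable = network + 1
Last usable = broadcast - 1
Range: 195.41.15.65 to 195.41.15.78


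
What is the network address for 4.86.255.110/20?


IP:   00000100.01010110.11111111.01101110
Mask: 11111111.11111111.11110000.00000000
AND operation:
Net:  00000100.01010110.11110000.00000000
Network: 4.86.240.0/20


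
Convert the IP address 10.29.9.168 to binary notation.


10 = 00001010
29 = 00011101
9 = 00001001
168 = 10101000
Binary: 00001010.00011101.00001001.10101000


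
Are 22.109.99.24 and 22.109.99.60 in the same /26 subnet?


Mask: 255.255.255.192
22.109.99.24 AND mask = 22.109.99.0
22.109.99.60 AND mask = 22.109.99.0
Yes, same subnet (22.109.99.0)


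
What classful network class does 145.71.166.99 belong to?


First octet: 145
Binary: 10010001
10xxxxxx -> Class B (128-191)
Class B, default mask 255.255.0.0 (/16)


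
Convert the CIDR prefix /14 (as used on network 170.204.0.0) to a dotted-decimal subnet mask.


/14 means 14 network bits, 18 host bits
Binary: 11111111111111000000000000000000
Mask: 255.252.0.0


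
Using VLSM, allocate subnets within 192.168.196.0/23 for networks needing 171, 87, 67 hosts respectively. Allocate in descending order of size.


171 hosts -> /24 (254 usable): 192.168.196.0/24
87 hosts -> /25 (126 usable): 192.168.197.0/25
67 hosts -> /25 (126 usable): 192.168.197.128/25
Allocation: 192.168.196.0/24 (171 hosts, 254 usable); 192.168.197.0/25 (87 hosts, 126 usable); 192.168.197.128/25 (67 hosts, 126 usable)


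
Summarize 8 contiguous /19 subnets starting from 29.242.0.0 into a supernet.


Original prefix: /19
Number of subnets: 8 = 2^3
New prefix = 19 - 3 = 16
Supernet: 29.242.0.0/16


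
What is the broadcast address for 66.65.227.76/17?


Network: 66.65.128.0/17
Host bits = 15
Set all host bits to 1:
Broadcast: 66.65.255.255


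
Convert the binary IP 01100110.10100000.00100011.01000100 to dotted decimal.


01100110 = 102
10100000 = 160
00100011 = 35
01000100 = 68
IP: 102.160.35.68


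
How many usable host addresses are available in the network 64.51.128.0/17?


Host bits = 32 - 17 = 15
Total addresses = 2^15 = 32768
Usable = total - 2 (network and broadcast)
Usable hosts: 32766


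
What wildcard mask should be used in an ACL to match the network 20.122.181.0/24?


Subnet mask: 255.255.255.0
Wildcard = 255.255.255.255 - subnet mask
255 - 255 = 0
255 - 255 = 0
255 - 255 = 0
255 - 0 = 255
Wildcard: 0.0.0.255


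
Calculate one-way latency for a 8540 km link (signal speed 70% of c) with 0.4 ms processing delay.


Speed = 0.7 * 3e5 km/s = 210000 km/s
Propagation delay = 8540 / 210000 = 0.0407 s = 40.6667 ms
Processing delay = 0.4 ms
Total one-way latency = 41.0667 ms


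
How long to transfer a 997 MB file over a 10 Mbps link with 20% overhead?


Effective throughput = 10 * (1 - 20/100) = 8 Mbps
File size in Mb = 997 * 8 = 7976 Mb
Time = 7976 / 8
Time = 997 seconds


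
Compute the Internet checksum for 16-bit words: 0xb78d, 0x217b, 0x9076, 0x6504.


Sum all words (with carry folding):
+ 0xb78d = 0xb78d
+ 0x217b = 0xd908
+ 0x9076 = 0x697f
+ 0x6504 = 0xce83
One's complement: ~0xce83
Checksum = 0x317c


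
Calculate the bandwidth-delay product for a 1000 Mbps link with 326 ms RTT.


BDP = bandwidth * RTT
= 1000 Mbps * 326 ms
= 1000 * 1e6 * 326 / 1000 bits
= 326000000 bits
= 40750000 bytes
= 39794.9219 KB
BDP = 326000000 bits (40750000 bytes)


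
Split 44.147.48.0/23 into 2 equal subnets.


New prefix = 23 + 1 = 24
Each subnet has 256 addresses
  44.147.48.0/24
  44.147.49.0/24
Subnets: 44.147.48.0/24, 44.147.49.0/24


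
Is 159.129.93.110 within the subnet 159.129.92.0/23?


Subnet network: 159.129.92.0
Test IP AND mask: 159.129.92.0
Yes, 159.129.93.110 is in 159.129.92.0/23


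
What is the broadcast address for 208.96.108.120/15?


Network: 208.96.0.0/15
Host bits = 17
Set all host bits to 1:
Broadcast: 208.97.255.255


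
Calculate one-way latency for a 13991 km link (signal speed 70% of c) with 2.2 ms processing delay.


Speed = 0.7 * 3e5 km/s = 210000 km/s
Propagation delay = 13991 / 210000 = 0.0666 s = 66.6238 ms
Processing delay = 2.2 ms
Total one-way latency = 68.8238 ms


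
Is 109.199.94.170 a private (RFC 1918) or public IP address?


RFC 1918 private ranges:
  10.0.0.0/8 (10.0.0.0 - 10.255.255.255)
  172.16.0.0/12 (172.16.0.0 - 172.31.255.255)
  192.168.0.0/16 (192.168.0.0 - 192.168.255.255)
Public (not in any RFC 1918 range)


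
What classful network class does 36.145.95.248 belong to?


First octet: 36
Binary: 00100100
0xxxxxxx -> Class A (1-126)
Class A, default mask 255.0.0.0 (/8)


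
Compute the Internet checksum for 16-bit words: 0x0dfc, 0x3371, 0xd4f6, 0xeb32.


Sum all words (with carry folding):
+ 0x0dfc = 0x0dfc
+ 0x3371 = 0x416d
+ 0xd4f6 = 0x1664
+ 0xeb32 = 0x0197
One's complement: ~0x0197
Checksum = 0xfe68


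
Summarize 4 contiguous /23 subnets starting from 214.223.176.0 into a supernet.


Original prefix: /23
Number of subnets: 4 = 2^2
New prefix = 23 - 2 = 21
Supernet: 214.223.176.0/21


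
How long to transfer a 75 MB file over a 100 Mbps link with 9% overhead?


Effective throughput = 100 * (1 - 9/100) = 91 Mbps
File size in Mb = 75 * 8 = 600 Mb
Time = 600 / 91
Time = 6.5934 seconds


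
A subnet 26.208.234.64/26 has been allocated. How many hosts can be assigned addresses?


Host bits = 32 - 26 = 6
Total addresses = 2^6 = 64
Usable = total - 2 (network and broadcast)
Usable hosts: 62


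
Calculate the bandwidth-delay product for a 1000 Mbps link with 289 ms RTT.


BDP = bandwidth * RTT
= 1000 Mbps * 289 ms
= 1000 * 1e6 * 289 / 1000 bits
= 289000000 bits
= 36125000 bytes
= 35278.3203 KB
BDP = 289000000 bits (36125000 bytes)


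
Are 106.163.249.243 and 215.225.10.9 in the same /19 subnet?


Mask: 255.255.224.0
106.163.249.243 AND mask = 106.163.224.0
215.225.10.9 AND mask = 215.225.0.0
No, different subnets (106.163.224.0 vs 215.225.0.0)


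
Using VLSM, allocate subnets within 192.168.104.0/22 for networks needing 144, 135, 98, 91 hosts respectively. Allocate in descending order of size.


144 hosts -> /24 (254 usable): 192.168.104.0/24
135 hosts -> /24 (254 usable): 192.168.105.0/24
98 hosts -> /25 (126 usable): 192.168.106.0/25
91 hosts -> /25 (126 usable): 192.168.106.128/25
Allocation: 192.168.104.0/24 (144 hosts, 254 usable); 192.168.105.0/24 (135 hosts, 254 usable); 192.168.106.0/25 (98 hosts, 126 usable); 192.168.106.128/25 (91 hosts, 126 usable)


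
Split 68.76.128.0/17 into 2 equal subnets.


New prefix = 17 + 1 = 18
Each subnet has 16384 addresses
  68.76.128.0/18
  68.76.192.0/18
Subnets: 68.76.128.0/18, 68.76.192.0/18


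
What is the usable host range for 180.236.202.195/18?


Network: 180.236.192.0
Broadcast: 180.236.255.255
First usable = network + 1
Last usable = broadcast - 1
Range: 180.236.192.1 to 180.236.255.254


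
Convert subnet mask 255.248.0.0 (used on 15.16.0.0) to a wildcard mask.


Subnet mask: 255.248.0.0
Wildcard = 255.255.255.255 - subnet mask
255 - 255 = 0
255 - 248 = 7
255 - 0 = 255
255 - 0 = 255
Wildcard: 0.7.255.255


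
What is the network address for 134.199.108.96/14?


IP:   10000110.11000111.01101100.01100000
Mask: 11111111.11111100.00000000.00000000
AND operation:
Net:  10000110.11000100.00000000.00000000
Network: 134.196.0.0/14


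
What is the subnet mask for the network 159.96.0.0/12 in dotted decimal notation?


/12 means 12 network bits, 20 host bits
Binary: 11111111111100000000000000000000
Mask: 255.240.0.0


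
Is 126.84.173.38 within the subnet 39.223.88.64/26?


Subnet network: 39.223.88.64
Test IP AND mask: 126.84.173.0
No, 126.84.173.38 is not in 39.223.88.64/26


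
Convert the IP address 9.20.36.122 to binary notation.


9 = 00001001
20 = 00010100
36 = 00100100
122 = 01111010
Binary: 00001001.00010100.00100100.01111010


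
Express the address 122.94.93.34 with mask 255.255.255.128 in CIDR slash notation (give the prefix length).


Binary: 11111111.11111111.11111111.10000000
Count leading 1s
Prefix: /25


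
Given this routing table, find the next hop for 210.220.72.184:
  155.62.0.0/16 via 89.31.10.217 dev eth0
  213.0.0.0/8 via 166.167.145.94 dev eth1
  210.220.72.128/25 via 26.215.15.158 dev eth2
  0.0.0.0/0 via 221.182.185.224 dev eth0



Longest prefix match for 210.220.72.184:
  /16 155.62.0.0: no
  /8 213.0.0.0: no
  /25 210.220.72.128: MATCH
  /0 0.0.0.0: MATCH
Selected: next-hop 26.215.15.158 via eth2 (matched /25)


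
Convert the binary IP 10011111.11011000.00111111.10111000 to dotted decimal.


10011111 = 159
11011000 = 216
00111111 = 63
10111000 = 184
IP: 159.216.63.184


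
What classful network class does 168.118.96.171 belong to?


First octet: 168
Binary: 10101000
10xxxxxx -> Class B (128-191)
Class B, default mask 255.255.0.0 (/16)


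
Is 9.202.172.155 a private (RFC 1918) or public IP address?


RFC 1918 private ranges:
  10.0.0.0/8 (10.0.0.0 - 10.255.255.255)
  172.16.0.0/12 (172.16.0.0 - 172.31.255.255)
  192.168.0.0/16 (192.168.0.0 - 192.168.255.255)
Public (not in any RFC 1918 range)


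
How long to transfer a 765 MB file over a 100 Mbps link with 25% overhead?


Effective throughput = 100 * (1 - 25/100) = 75 Mbps
File size in Mb = 765 * 8 = 6120 Mb
Time = 6120 / 75
Time = 81.6 seconds


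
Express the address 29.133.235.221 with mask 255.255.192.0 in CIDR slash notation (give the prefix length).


Binary: 11111111.11111111.11000000.00000000
Count leading 1s
Prefix: /18


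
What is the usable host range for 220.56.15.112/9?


Network: 220.0.0.0
Broadcast: 220.127.255.255
First usable = network + 1
Last usable = broadcast - 1
Range: 220.0.0.1 to 220.127.255.254


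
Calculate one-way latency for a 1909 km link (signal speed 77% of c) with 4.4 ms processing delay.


Speed = 0.77 * 3e5 km/s = 231000 km/s
Propagation delay = 1909 / 231000 = 0.0083 s = 8.2641 ms
Processing delay = 4.4 ms
Total one-way latency = 12.6641 ms


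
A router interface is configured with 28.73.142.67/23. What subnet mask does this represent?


/23 means 23 network bits, 9 host bits
Binary: 11111111111111111111111000000000
Mask: 255.255.254.0


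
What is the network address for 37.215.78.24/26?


IP:   00100101.11010111.01001110.00011000
Mask: 11111111.11111111.11111111.11000000
AND operation:
Net:  00100101.11010111.01001110.00000000
Network: 37.215.78.0/26


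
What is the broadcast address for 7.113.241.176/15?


Network: 7.112.0.0/15
Host bits = 17
Set all host bits to 1:
Broadcast: 7.113.255.255


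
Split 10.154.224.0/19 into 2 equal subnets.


New prefix = 19 + 1 = 20
Each subnet has 4096 addresses
  10.154.224.0/20
  10.154.240.0/20
Subnets: 10.154.224.0/20, 10.154.240.0/20


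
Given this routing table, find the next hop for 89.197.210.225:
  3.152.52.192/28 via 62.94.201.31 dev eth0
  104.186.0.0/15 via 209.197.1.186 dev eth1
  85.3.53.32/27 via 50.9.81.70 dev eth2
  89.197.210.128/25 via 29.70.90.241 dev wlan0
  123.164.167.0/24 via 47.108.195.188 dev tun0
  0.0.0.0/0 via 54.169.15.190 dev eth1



Longest prefix match for 89.197.210.225:
  /28 3.152.52.192: no
  /15 104.186.0.0: no
  /27 85.3.53.32: no
  /25 89.197.210.128: MATCH
  /24 123.164.167.0: no
  /0 0.0.0.0: MATCH
Selected: next-hop 29.70.90.241 via wlan0 (matched /25)


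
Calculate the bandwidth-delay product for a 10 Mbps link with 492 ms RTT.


BDP = bandwidth * RTT
= 10 Mbps * 492 ms
= 10 * 1e6 * 492 / 1000 bits
= 4920000 bits
= 615000 bytes
= 600.5859 KB
BDP = 4920000 bits (615000 bytes)


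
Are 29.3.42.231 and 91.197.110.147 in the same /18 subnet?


Mask: 255.255.192.0
29.3.42.231 AND mask = 29.3.0.0
91.197.110.147 AND mask = 91.197.64.0
No, different subnets (29.3.0.0 vs 91.197.64.0)


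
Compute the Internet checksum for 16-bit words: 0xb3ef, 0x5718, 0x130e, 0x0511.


Sum all words (with carry folding):
+ 0xb3ef = 0xb3ef
+ 0x5718 = 0x0b08
+ 0x130e = 0x1e16
+ 0x0511 = 0x2327
One's complement: ~0x2327
Checksum = 0xdcd8


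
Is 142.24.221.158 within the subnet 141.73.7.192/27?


Subnet network: 141.73.7.192
Test IP AND mask: 142.24.221.128
No, 142.24.221.158 is not in 141.73.7.192/27


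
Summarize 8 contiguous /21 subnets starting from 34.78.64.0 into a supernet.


Original prefix: /21
Number of subnets: 8 = 2^3
New prefix = 21 - 3 = 18
Supernet: 34.78.64.0/18


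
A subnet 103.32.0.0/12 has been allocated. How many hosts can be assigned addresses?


Host bits = 32 - 12 = 20
Total addresses = 2^20 = 1048576
Usable = total - 2 (network and broadcast)
Usable hosts: 1048574


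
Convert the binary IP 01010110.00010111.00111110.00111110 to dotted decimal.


01010110 = 86
00010111 = 23
00111110 = 62
00111110 = 62
IP: 86.23.62.62


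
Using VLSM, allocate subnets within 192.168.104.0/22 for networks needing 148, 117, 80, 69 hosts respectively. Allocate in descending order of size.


148 hosts -> /24 (254 usable): 192.168.104.0/24
117 hosts -> /25 (126 usable): 192.168.105.0/25
80 hosts -> /25 (126 usable): 192.168.105.128/25
69 hosts -> /25 (126 usable): 192.168.106.0/25
Allocation: 192.168.104.0/24 (148 hosts, 254 usable); 192.168.105.0/25 (117 hosts, 126 usable); 192.168.105.128/25 (80 hosts, 126 usable); 192.168.106.0/25 (69 hosts, 126 usable)


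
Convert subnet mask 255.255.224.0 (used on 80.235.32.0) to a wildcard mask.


Subnet mask: 255.255.224.0
Wildcard = 255.255.255.255 - subnet mask
255 - 255 = 0
255 - 255 = 0
255 - 224 = 31
255 - 0 = 255
Wildcard: 0.0.31.255


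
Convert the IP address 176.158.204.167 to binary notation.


176 = 10110000
158 = 10011110
204 = 11001100
167 = 10100111
Binary: 10110000.10011110.11001100.10100111


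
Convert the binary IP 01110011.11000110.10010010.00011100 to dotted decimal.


01110011 = 115
11000110 = 198
10010010 = 146
00011100 = 28
IP: 115.198.146.28


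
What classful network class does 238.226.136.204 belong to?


First octet: 238
Binary: 11101110
1110xxxx -> Class D (224-239)
Class D (multicast), default mask N/A


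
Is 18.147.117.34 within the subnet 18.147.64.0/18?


Subnet network: 18.147.64.0
Test IP AND mask: 18.147.64.0
Yes, 18.147.117.34 is in 18.147.64.0/18


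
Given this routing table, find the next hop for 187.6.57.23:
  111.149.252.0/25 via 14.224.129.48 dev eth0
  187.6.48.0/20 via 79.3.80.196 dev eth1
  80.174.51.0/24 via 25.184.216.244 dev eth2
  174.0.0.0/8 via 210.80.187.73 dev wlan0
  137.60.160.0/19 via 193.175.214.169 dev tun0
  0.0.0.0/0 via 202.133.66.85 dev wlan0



Longest prefix match for 187.6.57.23:
  /25 111.149.252.0: no
  /20 187.6.48.0: MATCH
  /24 80.174.51.0: no
  /8 174.0.0.0: no
  /19 137.60.160.0: no
  /0 0.0.0.0: MATCH
Selected: next-hop 79.3.80.196 via eth1 (matched /20)


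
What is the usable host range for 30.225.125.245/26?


Network: 30.225.125.192
Broadcast: 30.225.125.255
First usable = network + 1
Last usable = broadcast - 1
Range: 30.225.125.193 to 30.225.125.254


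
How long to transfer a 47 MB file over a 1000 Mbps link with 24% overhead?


Effective throughput = 1000 * (1 - 24/100) = 760 Mbps
File size in Mb = 47 * 8 = 376 Mb
Time = 376 / 760
Time = 0.4947 seconds


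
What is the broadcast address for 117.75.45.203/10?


Network: 117.64.0.0/10
Host bits = 22
Set all host bits to 1:
Broadcast: 117.127.255.255


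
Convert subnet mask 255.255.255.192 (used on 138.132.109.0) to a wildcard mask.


Subnet mask: 255.255.255.192
Wildcard = 255.255.255.255 - subnet mask
255 - 255 = 0
255 - 255 = 0
255 - 255 = 0
255 - 192 = 63
Wildcard: 0.0.0.63


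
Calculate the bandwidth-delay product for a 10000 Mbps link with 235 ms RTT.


BDP = bandwidth * RTT
= 10000 Mbps * 235 ms
= 10000 * 1e6 * 235 / 1000 bits
= 2350000000 bits
= 293750000 bytes
= 286865.2344 KB
BDP = 2350000000 bits (293750000 bytes)


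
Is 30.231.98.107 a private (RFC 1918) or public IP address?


RFC 1918 private ranges:
  10.0.0.0/8 (10.0.0.0 - 10.255.255.255)
  172.16.0.0/12 (172.16.0.0 - 172.31.255.255)
  192.168.0.0/16 (192.168.0.0 - 192.168.255.255)
Public (not in any RFC 1918 range)


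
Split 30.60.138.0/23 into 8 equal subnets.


New prefix = 23 + 3 = 26
Each subnet has 64 addresses
  30.60.138.0/26
  30.60.138.64/26
  30.60.138.128/26
  30.60.138.192/26
  30.60.139.0/26
  30.60.139.64/26
  30.60.139.128/26
  30.60.139.192/26
Subnets: 30.60.138.0/26, 30.60.138.64/26, 30.60.138.128/26, 30.60.138.192/26, 30.60.139.0/26, 30.60.139.64/26, 30.60.139.128/26, 30.60.139.192/26


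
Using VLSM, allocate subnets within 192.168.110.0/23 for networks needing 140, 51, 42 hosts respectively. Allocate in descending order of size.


140 hosts -> /24 (254 usable): 192.168.110.0/24
51 hosts -> /26 (62 usable): 192.168.111.0/26
42 hosts -> /26 (62 usable): 192.168.111.64/26
Allocation: 192.168.110.0/24 (140 hosts, 254 usable); 192.168.111.0/26 (51 hosts, 62 usable); 192.168.111.64/26 (42 hosts, 62 usable)


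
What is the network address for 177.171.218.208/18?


IP:   10110001.10101011.11011010.11010000
Mask: 11111111.11111111.11000000.00000000
AND operation:
Net:  10110001.10101011.11000000.00000000
Network: 177.171.192.0/18


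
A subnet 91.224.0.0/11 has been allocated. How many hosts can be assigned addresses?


Host bits = 32 - 11 = 21
Total addresses = 2^21 = 2097152
Usable = total - 2 (network and broadcast)
Usable hosts: 2097150


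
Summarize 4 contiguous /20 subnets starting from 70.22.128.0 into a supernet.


Original prefix: /20
Number of subnets: 4 = 2^2
New prefix = 20 - 2 = 18
Supernet: 70.22.128.0/18


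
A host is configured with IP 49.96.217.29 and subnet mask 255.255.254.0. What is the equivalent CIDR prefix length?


Binary: 11111111.11111111.11111110.00000000
Count leading 1s
Prefix: /23


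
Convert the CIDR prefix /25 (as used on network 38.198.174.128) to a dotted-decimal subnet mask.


/25 means 25 network bits, 7 host bits
Binary: 11111111111111111111111110000000
Mask: 255.255.255.128


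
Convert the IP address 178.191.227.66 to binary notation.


178 = 10110010
191 = 10111111
227 = 11100011
66 = 01000010
Binary: 10110010.10111111.11100011.01000010


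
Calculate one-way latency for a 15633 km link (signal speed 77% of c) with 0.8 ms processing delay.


Speed = 0.77 * 3e5 km/s = 231000 km/s
Propagation delay = 15633 / 231000 = 0.0677 s = 67.6753 ms
Processing delay = 0.8 ms
Total one-way latency = 68.4753 ms


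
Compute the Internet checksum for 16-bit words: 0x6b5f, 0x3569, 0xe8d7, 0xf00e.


Sum all words (with carry folding):
+ 0x6b5f = 0x6b5f
+ 0x3569 = 0xa0c8
+ 0xe8d7 = 0x89a0
+ 0xf00e = 0x79af
One's complement: ~0x79af
Checksum = 0x8650


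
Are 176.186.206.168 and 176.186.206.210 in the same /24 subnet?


Mask: 255.255.255.0
176.186.206.168 AND mask = 176.186.206.0
176.186.206.210 AND mask = 176.186.206.0
Yes, same subnet (176.186.206.0)


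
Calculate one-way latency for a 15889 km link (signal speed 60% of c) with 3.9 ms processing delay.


Speed = 0.6 * 3e5 km/s = 180000 km/s
Propagation delay = 15889 / 180000 = 0.0883 s = 88.2722 ms
Processing delay = 3.9 ms
Total one-way latency = 92.1722 ms


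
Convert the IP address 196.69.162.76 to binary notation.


196 = 11000100
69 = 01000101
162 = 10100010
76 = 01001100
Binary: 11000100.01000101.10100010.01001100


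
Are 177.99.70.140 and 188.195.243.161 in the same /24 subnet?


Mask: 255.255.255.0
177.99.70.140 AND mask = 177.99.70.0
188.195.243.161 AND mask = 188.195.243.0
No, different subnets (177.99.70.0 vs 188.195.243.0)


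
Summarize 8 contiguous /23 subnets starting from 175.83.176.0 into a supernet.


Original prefix: /23
Number of subnets: 8 = 2^3
New prefix = 23 - 3 = 20
Supernet: 175.83.176.0/20


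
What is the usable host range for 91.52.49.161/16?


Network: 91.52.0.0
Broadcast: 91.52.255.255
First usable = network + 1
Last usable = broadcast - 1
Range: 91.52.0.1 to 91.52.255.254


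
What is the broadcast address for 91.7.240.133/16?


Network: 91.7.0.0/16
Host bits = 16
Set all host bits to 1:
Broadcast: 91.7.255.255


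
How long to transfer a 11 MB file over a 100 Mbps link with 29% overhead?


Effective throughput = 100 * (1 - 29/100) = 71 Mbps
File size in Mb = 11 * 8 = 88 Mb
Time = 88 / 71
Time = 1.2394 seconds
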